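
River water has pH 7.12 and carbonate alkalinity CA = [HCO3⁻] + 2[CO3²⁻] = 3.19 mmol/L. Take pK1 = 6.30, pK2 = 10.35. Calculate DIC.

DIC = 3.67 mmol/L

CA = [HCO3⁻] + 2[CO3²⁻] = (α₁ + 2α₂)·DIC
At pH 7.12: [H⁺]/K1 = 10^-0.82 = 0.15136, K2/[H⁺] = 10^-3.23 = 0.00058884
α₁ = 1/(1 + 0.15136 + 0.00058884) = 1/1.1519 = 0.8681; α₂ = α₁·K2/[H⁺] = 0.0005112
α₁ + 2α₂ = 0.8691
DIC = CA / (α₁ + 2α₂) = 3.19 / 0.8691 = 3.67 mmol/L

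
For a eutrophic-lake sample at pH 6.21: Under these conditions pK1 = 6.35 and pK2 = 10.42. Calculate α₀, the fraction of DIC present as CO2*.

α₀ = 1 / (1 + K1/[H⁺] + K1K2/[H⁺]²) = 1 / (1 + 10^-0.14 + 10^-4.35)
   = 1 / (1 + 0.72444 + 4.4668×10^-5) = 1/1.7245 = 0.5799

α₀ = 0.580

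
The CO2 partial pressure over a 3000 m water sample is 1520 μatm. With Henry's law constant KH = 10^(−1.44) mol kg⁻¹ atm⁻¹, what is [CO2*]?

KH = 10^(−1.44) = 3.631×10^-2 mol kg⁻¹ atm⁻¹
[CO2*] = KH · pCO2 = 3.631×10^-2 × 1520×10^-6 atm = 5.52×10^-5 mol/kg

[CO2*] = 55.2 μmol/kg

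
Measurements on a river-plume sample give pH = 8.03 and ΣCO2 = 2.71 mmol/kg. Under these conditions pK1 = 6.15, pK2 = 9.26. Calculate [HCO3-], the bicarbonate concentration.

α₁ = 1 / (1 + [H⁺]/K1 + K2/[H⁺]) = 1 / (1 + 10^-1.88 + 10^-1.23)
   = 1 / (1 + 0.013183 + 0.058884) = 1/1.0721 = 0.9328
[HCO3⁻] = α₁ × DIC = 0.9328 × 2.71 = 2.53 mmol/kg

[HCO3⁻] = 2.53 mmol/kg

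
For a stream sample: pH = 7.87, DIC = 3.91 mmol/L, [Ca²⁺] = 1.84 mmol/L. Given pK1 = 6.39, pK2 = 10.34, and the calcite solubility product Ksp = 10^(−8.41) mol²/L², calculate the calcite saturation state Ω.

α₂ = 1 / (1 + [H⁺]/K2 + [H⁺]²/(K1K2)) = 1 / (1 + 10^+2.47 + 10^+0.99)
   = 1 / (1 + 295.12 + 9.7724) = 1/305.89 = 0.003269
[CO3²⁻] = α₂ × DIC = 0.003269 × 3.91 = 0.01278 mmol/L = 12.78 μmol/L
Ksp = 10^(−8.41) = 3.890×10^-9
Ω = [Ca²⁺][CO3²⁻]/Ksp = (1.84×10^-3)(1.278×10^-5) / 3.890×10^-9 = 6.05

Ω = 6.05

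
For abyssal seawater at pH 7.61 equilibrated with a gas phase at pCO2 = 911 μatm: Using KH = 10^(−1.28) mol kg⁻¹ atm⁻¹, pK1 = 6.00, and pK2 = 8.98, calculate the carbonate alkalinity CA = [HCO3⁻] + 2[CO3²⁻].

[CO2*] = KH · pCO2 = 10^(−1.28) × 911×10^-6 = 4.781×10^-5 mol/kg
α₀ = 1/(1 + K1/[H⁺] + K1K2/[H⁺]²) = 1/(1 + 10^+1.61 + 10^+0.24) = 0.02300
DIC = [CO2*]/α₀ = 4.781×10^-5 / 0.02300 = 2.079 mmol/kg
CA = (α₁ + 2α₂)·DIC = (0.9370 + 2×0.03997) × 2.079 = 2.11 mmol/kg

CA = 2.11 mmol/kg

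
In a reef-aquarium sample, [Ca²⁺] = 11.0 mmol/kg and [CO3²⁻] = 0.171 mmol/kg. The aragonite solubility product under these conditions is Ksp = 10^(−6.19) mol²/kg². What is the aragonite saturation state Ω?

Ksp = 10^(−6.19) = 6.457×10^-7
Ω = [Ca²⁺][CO3²⁻]/Ksp = (11.0×10^-3)(0.171×10^-3) / 6.457×10^-7 = 2.91

Ω = 2.91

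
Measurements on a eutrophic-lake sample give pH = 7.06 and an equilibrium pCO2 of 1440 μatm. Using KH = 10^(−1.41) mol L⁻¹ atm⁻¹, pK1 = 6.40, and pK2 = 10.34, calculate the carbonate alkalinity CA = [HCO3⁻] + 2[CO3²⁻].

CA = 0.256 mmol/L

[CO2*] = KH · pCO2 = 10^(−1.41) × 1440×10^-6 = 5.602×10^-5 mol/L
α₀ = 1/(1 + K1/[H⁺] + K1K2/[H⁺]²) = 1/(1 + 10^+0.66 + 10^-2.62) = 0.1794
DIC = [CO2*]/α₀ = 5.602×10^-5 / 0.1794 = 0.3122 mmol/L
CA = (α₁ + 2α₂)·DIC = (0.8201 + 2×0.0004304) × 0.3122 = 0.256 mmol/L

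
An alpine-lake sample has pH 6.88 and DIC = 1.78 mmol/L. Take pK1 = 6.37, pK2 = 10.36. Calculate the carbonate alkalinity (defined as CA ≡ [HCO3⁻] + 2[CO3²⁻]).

CA = 1.36 mmol/L

CA = [HCO3⁻] + 2[CO3²⁻] = (α₁ + 2α₂)·DIC
At pH 6.88: [H⁺]/K1 = 10^-0.51 = 0.30903, K2/[H⁺] = 10^-3.48 = 0.00033113
α₁ = 1/(1 + 0.30903 + 0.00033113) = 1/1.3094 = 0.7637; α₂ = α₁·K2/[H⁺] = 0.0002529
α₁ + 2α₂ = 0.7642
CA = 0.7642 × 1.78 = 1.36 mmol/L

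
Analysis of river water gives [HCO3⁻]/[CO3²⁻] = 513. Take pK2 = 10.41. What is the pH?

pH = 7.70

From K2 = [H⁺][CO3²⁻]/[HCO3⁻]:  pH = pK2 − log₁₀([HCO3⁻]/[CO3²⁻])
log₁₀(513) = +2.710
pH = 10.41 − (+2.710) = 7.70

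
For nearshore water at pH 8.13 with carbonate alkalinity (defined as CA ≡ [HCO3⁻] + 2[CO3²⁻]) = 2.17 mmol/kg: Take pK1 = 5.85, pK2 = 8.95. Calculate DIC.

DIC = 1.93 mmol/kg

CA = [HCO3⁻] + 2[CO3²⁻] = (α₁ + 2α₂)·DIC
At pH 8.13: [H⁺]/K1 = 10^-2.28 = 0.0052481, K2/[H⁺] = 10^-0.82 = 0.15136
α₁ = 1/(1 + 0.0052481 + 0.15136) = 1/1.1566 = 0.8646; α₂ = α₁·K2/[H⁺] = 0.1309
α₁ + 2α₂ = 1.1263
DIC = CA / (α₁ + 2α₂) = 2.17 / 1.1263 = 1.93 mmol/kg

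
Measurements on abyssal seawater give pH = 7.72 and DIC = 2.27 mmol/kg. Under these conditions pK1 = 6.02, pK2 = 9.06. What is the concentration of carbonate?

α₂ = 1 / (1 + [H⁺]/K2 + [H⁺]²/(K1K2)) = 1 / (1 + 10^+1.34 + 10^-0.36)
   = 1 / (1 + 21.878 + 0.43652) = 1/23.314 = 0.04289
[CO3²⁻] = α₂ × DIC = 0.04289 × 2.27 = 0.0974 mmol/kg

[CO3²⁻] = 0.0974 mmol/kg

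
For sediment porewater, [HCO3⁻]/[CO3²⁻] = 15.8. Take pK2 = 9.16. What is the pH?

From K2 = [H⁺][CO3²⁻]/[HCO3⁻]:  pH = pK2 − log₁₀([HCO3⁻]/[CO3²⁻])
log₁₀(15.8) = +1.199
pH = 9.16 − (+1.199) = 7.96

pH = 7.96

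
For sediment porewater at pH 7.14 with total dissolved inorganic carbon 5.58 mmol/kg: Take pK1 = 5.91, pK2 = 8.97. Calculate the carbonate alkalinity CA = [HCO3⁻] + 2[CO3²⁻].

CA = 5.35 mmol/kg

CA = [HCO3⁻] + 2[CO3²⁻] = (α₁ + 2α₂)·DIC
At pH 7.14: [H⁺]/K1 = 10^-1.23 = 0.058884, K2/[H⁺] = 10^-1.83 = 0.014791
α₁ = 1/(1 + 0.058884 + 0.014791) = 1/1.0737 = 0.9314; α₂ = α₁·K2/[H⁺] = 0.01378
α₁ + 2α₂ = 0.9589
CA = 0.9589 × 5.58 = 5.35 mmol/kg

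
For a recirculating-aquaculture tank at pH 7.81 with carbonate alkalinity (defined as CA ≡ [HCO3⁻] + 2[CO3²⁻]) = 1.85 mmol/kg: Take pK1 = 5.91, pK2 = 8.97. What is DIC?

DIC = 1.76 mmol/kg

CA = [HCO3⁻] + 2[CO3²⁻] = (α₁ + 2α₂)·DIC
At pH 7.81: [H⁺]/K1 = 10^-1.90 = 0.012589, K2/[H⁺] = 10^-1.16 = 0.069183
α₁ = 1/(1 + 0.012589 + 0.069183) = 1/1.0818 = 0.9244; α₂ = α₁·K2/[H⁺] = 0.06395
α₁ + 2α₂ = 1.0523
DIC = CA / (α₁ + 2α₂) = 1.85 / 1.0523 = 1.76 mmol/kg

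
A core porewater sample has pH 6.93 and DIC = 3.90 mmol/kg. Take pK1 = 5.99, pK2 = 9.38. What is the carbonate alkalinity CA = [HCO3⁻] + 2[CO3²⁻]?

CA = [HCO3⁻] + 2[CO3²⁻] = (α₁ + 2α₂)·DIC
At pH 6.93: [H⁺]/K1 = 10^-0.94 = 0.11482, K2/[H⁺] = 10^-2.45 = 0.0035481
α₁ = 1/(1 + 0.11482 + 0.0035481) = 1/1.1184 = 0.8942; α₂ = α₁·K2/[H⁺] = 0.003173
α₁ + 2α₂ = 0.9005
CA = 0.9005 × 3.90 = 3.51 mmol/kg

CA = 3.51 mmol/kg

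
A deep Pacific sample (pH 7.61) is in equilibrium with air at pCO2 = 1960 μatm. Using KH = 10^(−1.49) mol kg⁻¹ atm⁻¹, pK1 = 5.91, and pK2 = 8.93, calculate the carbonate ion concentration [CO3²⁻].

[CO2*] = KH · pCO2 = 10^(−1.49) × 1960×10^-6 = 6.342×10^-5 mol/kg
α₀ = 1/(1 + K1/[H⁺] + K1K2/[H⁺]²) = 1/(1 + 10^+1.70 + 10^+0.38) = 0.01869
DIC = [CO2*]/α₀ = 6.342×10^-5 / 0.01869 = 3.394 mmol/kg
[CO3²⁻] = α₂·DIC; α₂ = 0.04482, so [CO3²⁻] = 0.04482 × 3.394 = 0.152 mmol/kg

[CO3²⁻] = 0.152 mmol/kg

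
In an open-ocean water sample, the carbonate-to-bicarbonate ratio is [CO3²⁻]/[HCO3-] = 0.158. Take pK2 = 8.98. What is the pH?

pH = 8.18

From K2 = [H⁺][CO3²⁻]/[HCO3-]:  pH = pK2 + log₁₀([CO3²⁻]/[HCO3-])
log₁₀(0.158) = -0.801
pH = 8.98 + (-0.801) = 8.18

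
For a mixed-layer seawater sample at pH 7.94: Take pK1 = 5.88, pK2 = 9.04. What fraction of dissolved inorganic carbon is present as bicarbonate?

α₁ = 0.919

α₁ = 1 / (1 + [H⁺]/K1 + K2/[H⁺]) = 1 / (1 + 10^-2.06 + 10^-1.10)
   = 1 / (1 + 0.0087096 + 0.079433) = 1/1.0881 = 0.9190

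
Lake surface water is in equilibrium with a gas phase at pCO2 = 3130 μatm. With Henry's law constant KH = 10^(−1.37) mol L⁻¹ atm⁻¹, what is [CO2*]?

KH = 10^(−1.37) = 4.266×10^-2 mol L⁻¹ atm⁻¹
[CO2*] = KH · pCO2 = 4.266×10^-2 × 3130×10^-6 atm = 1.34×10^-4 mol/L

[CO2*] = 134 μmol/L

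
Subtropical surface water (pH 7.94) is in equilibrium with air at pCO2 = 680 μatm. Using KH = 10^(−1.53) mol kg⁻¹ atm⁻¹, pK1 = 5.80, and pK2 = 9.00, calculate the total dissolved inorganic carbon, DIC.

DIC = 3.03 mmol/kg

[CO2*] = KH · pCO2 = 10^(−1.53) × 680×10^-6 = 2.007×10^-5 mol/kg
α₀ = 1/(1 + K1/[H⁺] + K1K2/[H⁺]²) = 1/(1 + 10^+2.14 + 10^+1.08) = 0.006620
DIC = [CO2*]/α₀ = 2.007×10^-5 / 0.006620 = 3.03 mmol/kg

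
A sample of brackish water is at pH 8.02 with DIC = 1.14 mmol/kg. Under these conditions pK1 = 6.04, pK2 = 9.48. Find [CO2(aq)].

[CO2*] = 11.4 μmol/kg

α₀ = 1 / (1 + K1/[H⁺] + K1K2/[H⁺]²) = 1 / (1 + 10^+1.98 + 10^+0.52)
   = 1 / (1 + 95.499 + 3.3113) = 1/99.811 = 0.01002
[CO2*] = α₀ × DIC = 0.01002 × 1.14 = 0.0114 mmol/kg = 11.4 μmol/kg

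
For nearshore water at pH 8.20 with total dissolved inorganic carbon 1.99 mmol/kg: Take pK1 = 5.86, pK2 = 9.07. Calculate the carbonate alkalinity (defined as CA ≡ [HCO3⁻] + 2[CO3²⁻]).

CA = 2.22 mmol/kg

CA = [HCO3⁻] + 2[CO3²⁻] = (α₁ + 2α₂)·DIC
At pH 8.20: [H⁺]/K1 = 10^-2.34 = 0.0045709, K2/[H⁺] = 10^-0.87 = 0.13490
α₁ = 1/(1 + 0.0045709 + 0.13490) = 1/1.1395 = 0.8776; α₂ = α₁·K2/[H⁺] = 0.1184
α₁ + 2α₂ = 1.1144
CA = 1.1144 × 1.99 = 2.22 mmol/kg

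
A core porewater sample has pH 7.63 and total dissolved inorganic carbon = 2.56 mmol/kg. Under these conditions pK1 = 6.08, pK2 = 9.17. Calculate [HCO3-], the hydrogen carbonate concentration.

α₁ = 1 / (1 + [H⁺]/K1 + K2/[H⁺]) = 1 / (1 + 10^-1.55 + 10^-1.54)
   = 1 / (1 + 0.028184 + 0.028840) = 1/1.0570 = 0.9461
[HCO3⁻] = α₁ × DIC = 0.9461 × 2.56 = 2.42 mmol/kg

[HCO3⁻] = 2.42 mmol/kg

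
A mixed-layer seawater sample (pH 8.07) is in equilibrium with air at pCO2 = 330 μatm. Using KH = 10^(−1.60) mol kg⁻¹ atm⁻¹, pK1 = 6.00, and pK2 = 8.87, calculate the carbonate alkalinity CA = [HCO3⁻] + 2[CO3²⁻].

CA = 1.28 mmol/kg

[CO2*] = KH · pCO2 = 10^(−1.60) × 330×10^-6 = 8.289×10^-6 mol/kg
α₀ = 1/(1 + K1/[H⁺] + K1K2/[H⁺]²) = 1/(1 + 10^+2.07 + 10^+1.27) = 0.007293
DIC = [CO2*]/α₀ = 8.289×10^-6 / 0.007293 = 1.137 mmol/kg
CA = (α₁ + 2α₂)·DIC = (0.8569 + 2×0.1358) × 1.137 = 1.28 mmol/kg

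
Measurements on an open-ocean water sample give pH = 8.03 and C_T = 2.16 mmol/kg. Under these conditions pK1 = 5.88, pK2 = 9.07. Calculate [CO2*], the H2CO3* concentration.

[CO2*] = 13.9 μmol/kg

α₀ = 1 / (1 + K1/[H⁺] + K1K2/[H⁺]²) = 1 / (1 + 10^+2.15 + 10^+1.11)
   = 1 / (1 + 141.25 + 12.882) = 1/155.14 = 0.006446
[CO2*] = α₀ × DIC = 0.006446 × 2.16 = 0.0139 mmol/kg = 13.9 μmol/kg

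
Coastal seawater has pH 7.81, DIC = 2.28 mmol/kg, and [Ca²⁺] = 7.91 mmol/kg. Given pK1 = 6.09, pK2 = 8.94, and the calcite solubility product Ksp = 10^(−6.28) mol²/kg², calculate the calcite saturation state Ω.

α₂ = 1 / (1 + [H⁺]/K2 + [H⁺]²/(K1K2)) = 1 / (1 + 10^+1.13 + 10^-0.59)
   = 1 / (1 + 13.490 + 0.25704) = 1/14.747 = 0.06781
[CO3²⁻] = α₂ × DIC = 0.06781 × 2.28 = 0.1546 mmol/kg
Ksp = 10^(−6.28) = 5.248×10^-7
Ω = [Ca²⁺][CO3²⁻]/Ksp = (7.91×10^-3)(1.546×10^-4) / 5.248×10^-7 = 2.33

Ω = 2.33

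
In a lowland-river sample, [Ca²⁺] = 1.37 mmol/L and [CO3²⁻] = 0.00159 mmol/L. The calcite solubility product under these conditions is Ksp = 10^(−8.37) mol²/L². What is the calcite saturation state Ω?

Ω = 0.511

Ksp = 10^(−8.37) = 4.266×10^-9
Ω = [Ca²⁺][CO3²⁻]/Ksp = (1.37×10^-3)(0.00159×10^-3) / 4.266×10^-9 = 0.511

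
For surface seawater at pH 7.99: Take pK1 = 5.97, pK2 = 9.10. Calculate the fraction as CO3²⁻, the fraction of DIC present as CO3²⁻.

α₂ = 1 / (1 + [H⁺]/K2 + [H⁺]²/(K1K2)) = 1 / (1 + 10^+1.11 + 10^-0.91)
   = 1 / (1 + 12.882 + 0.12303) = 1/14.006 = 0.07140

α₂ = 0.0714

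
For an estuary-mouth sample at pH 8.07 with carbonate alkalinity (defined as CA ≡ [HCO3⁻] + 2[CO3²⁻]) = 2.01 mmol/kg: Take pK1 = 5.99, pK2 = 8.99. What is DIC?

DIC = 1.83 mmol/kg

CA = [HCO3⁻] + 2[CO3²⁻] = (α₁ + 2α₂)·DIC
At pH 8.07: [H⁺]/K1 = 10^-2.08 = 0.0083176, K2/[H⁺] = 10^-0.92 = 0.12023
α₁ = 1/(1 + 0.0083176 + 0.12023) = 1/1.1285 = 0.8861; α₂ = α₁·K2/[H⁺] = 0.1065
α₁ + 2α₂ = 1.0992
DIC = CA / (α₁ + 2α₂) = 2.01 / 1.0992 = 1.83 mmol/kg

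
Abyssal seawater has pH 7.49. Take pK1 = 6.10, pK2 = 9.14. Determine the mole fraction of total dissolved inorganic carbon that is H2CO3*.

α₀ = 0.0383

α₀ = 1 / (1 + K1/[H⁺] + K1K2/[H⁺]²) = 1 / (1 + 10^+1.39 + 10^-0.26)
   = 1 / (1 + 24.547 + 0.54954) = 1/26.097 = 0.03832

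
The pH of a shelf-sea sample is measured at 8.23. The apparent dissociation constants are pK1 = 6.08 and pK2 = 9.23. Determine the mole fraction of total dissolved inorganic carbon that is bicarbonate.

α₁ = 0.903

α₁ = 1 / (1 + [H⁺]/K1 + K2/[H⁺]) = 1 / (1 + 10^-2.15 + 10^-1.00)
   = 1 / (1 + 0.0070795 + 0.10000) = 1/1.1071 = 0.9033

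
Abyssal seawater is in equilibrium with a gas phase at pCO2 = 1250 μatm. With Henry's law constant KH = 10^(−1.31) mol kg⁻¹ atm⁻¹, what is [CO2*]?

[CO2*] = 61.2 μmol/kg

KH = 10^(−1.31) = 4.898×10^-2 mol kg⁻¹ atm⁻¹
[CO2*] = KH · pCO2 = 4.898×10^-2 × 1250×10^-6 atm = 6.12×10^-5 mol/kg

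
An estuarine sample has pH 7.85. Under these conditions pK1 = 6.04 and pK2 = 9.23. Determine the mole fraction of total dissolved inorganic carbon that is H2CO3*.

α₀ = 1 / (1 + K1/[H⁺] + K1K2/[H⁺]²) = 1 / (1 + 10^+1.81 + 10^+0.43)
   = 1 / (1 + 64.565 + 2.6915) = 1/68.257 = 0.01465

α₀ = 0.0147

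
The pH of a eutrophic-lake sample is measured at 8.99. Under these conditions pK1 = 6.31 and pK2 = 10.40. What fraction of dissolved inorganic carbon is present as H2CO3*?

α₀ = 1 / (1 + K1/[H⁺] + K1K2/[H⁺]²) = 1 / (1 + 10^+2.68 + 10^+1.27)
   = 1 / (1 + 478.63 + 18.621) = 1/498.25 = 0.002007

α₀ = 0.00201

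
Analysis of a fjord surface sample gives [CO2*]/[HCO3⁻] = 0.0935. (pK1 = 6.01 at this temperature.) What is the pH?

From K1 = [H⁺][HCO3⁻]/[CO2*]:  pH = pK1 − log₁₀([CO2*]/[HCO3⁻])
log₁₀(0.0935) = -1.029
pH = 6.01 − (-1.029) = 7.04

pH = 7.04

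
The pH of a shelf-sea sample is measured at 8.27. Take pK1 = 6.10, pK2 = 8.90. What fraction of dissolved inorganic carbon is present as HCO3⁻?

α₁ = 1 / (1 + [H⁺]/K1 + K2/[H⁺]) = 1 / (1 + 10^-2.17 + 10^-0.63)
   = 1 / (1 + 0.0067608 + 0.23442) = 1/1.2412 = 0.8057

α₁ = 0.806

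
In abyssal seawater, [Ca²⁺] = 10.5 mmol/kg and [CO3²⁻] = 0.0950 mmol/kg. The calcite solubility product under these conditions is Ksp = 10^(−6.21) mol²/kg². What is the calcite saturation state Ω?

Ω = 1.62

Ksp = 10^(−6.21) = 6.166×10^-7
Ω = [Ca²⁺][CO3²⁻]/Ksp = (10.5×10^-3)(0.0950×10^-3) / 6.166×10^-7 = 1.62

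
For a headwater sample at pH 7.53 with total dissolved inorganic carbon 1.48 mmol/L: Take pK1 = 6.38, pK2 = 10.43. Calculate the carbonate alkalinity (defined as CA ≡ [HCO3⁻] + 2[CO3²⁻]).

CA = [HCO3⁻] + 2[CO3²⁻] = (α₁ + 2α₂)·DIC
At pH 7.53: [H⁺]/K1 = 10^-1.15 = 0.070795, K2/[H⁺] = 10^-2.90 = 0.0012589
α₁ = 1/(1 + 0.070795 + 0.0012589) = 1/1.0721 = 0.9328; α₂ = α₁·K2/[H⁺] = 0.001174
α₁ + 2α₂ = 0.9351
CA = 0.9351 × 1.48 = 1.38 mmol/L

CA = 1.38 mmol/L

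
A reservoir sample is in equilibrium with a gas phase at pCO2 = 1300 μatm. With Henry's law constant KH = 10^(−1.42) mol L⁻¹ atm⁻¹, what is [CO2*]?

[CO2*] = 49.4 μmol/L

KH = 10^(−1.42) = 3.802×10^-2 mol L⁻¹ atm⁻¹
[CO2*] = KH · pCO2 = 3.802×10^-2 × 1300×10^-6 atm = 4.94×10^-5 mol/L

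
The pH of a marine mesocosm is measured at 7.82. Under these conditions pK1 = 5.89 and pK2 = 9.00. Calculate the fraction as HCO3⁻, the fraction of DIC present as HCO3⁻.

α₁ = 0.928

α₁ = 1 / (1 + [H⁺]/K1 + K2/[H⁺]) = 1 / (1 + 10^-1.93 + 10^-1.18)
   = 1 / (1 + 0.011749 + 0.066069) = 1/1.0778 = 0.9278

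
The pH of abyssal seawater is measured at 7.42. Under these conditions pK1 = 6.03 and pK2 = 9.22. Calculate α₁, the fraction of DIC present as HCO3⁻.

α₁ = 1 / (1 + [H⁺]/K1 + K2/[H⁺]) = 1 / (1 + 10^-1.39 + 10^-1.80)
   = 1 / (1 + 0.040738 + 0.015849) = 1/1.0566 = 0.9464

α₁ = 0.946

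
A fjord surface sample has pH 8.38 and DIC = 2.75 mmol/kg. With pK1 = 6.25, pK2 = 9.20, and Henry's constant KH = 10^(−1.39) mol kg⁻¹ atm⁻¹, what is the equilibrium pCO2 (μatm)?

α₀ = 1 / (1 + K1/[H⁺] + K1K2/[H⁺]²) = 1 / (1 + 10^+2.13 + 10^+1.31)
   = 1 / (1 + 134.90 + 20.417) = 1/156.31 = 0.006397
[CO2*] = α₀ × DIC = 0.006397 × 2.75 = 0.01759 mmol/kg = 17.59 μmol/kg
pCO2 = [CO2*]/KH = 1.759×10^-5 / 4.074×10^-2 = 432 μatm

pCO2 = 432 μatm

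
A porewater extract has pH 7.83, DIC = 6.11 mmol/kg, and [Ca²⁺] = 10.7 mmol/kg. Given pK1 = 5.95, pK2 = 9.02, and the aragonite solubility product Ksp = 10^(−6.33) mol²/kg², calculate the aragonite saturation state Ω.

Ω = 8.37

α₂ = 1 / (1 + [H⁺]/K2 + [H⁺]²/(K1K2)) = 1 / (1 + 10^+1.19 + 10^-0.69)
   = 1 / (1 + 15.488 + 0.20417) = 1/16.692 = 0.05991
[CO3²⁻] = α₂ × DIC = 0.05991 × 6.11 = 0.3660 mmol/kg
Ksp = 10^(−6.33) = 4.677×10^-7
Ω = [Ca²⁺][CO3²⁻]/Ksp = (10.7×10^-3)(3.660×10^-4) / 4.677×10^-7 = 8.37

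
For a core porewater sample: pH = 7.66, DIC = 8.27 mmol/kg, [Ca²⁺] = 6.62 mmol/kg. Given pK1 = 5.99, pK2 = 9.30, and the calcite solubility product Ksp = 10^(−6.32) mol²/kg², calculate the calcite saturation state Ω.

Ω = 2.51

α₂ = 1 / (1 + [H⁺]/K2 + [H⁺]²/(K1K2)) = 1 / (1 + 10^+1.64 + 10^-0.03)
   = 1 / (1 + 43.652 + 0.93325) = 1/45.585 = 0.02194
[CO3²⁻] = α₂ × DIC = 0.02194 × 8.27 = 0.1814 mmol/kg
Ksp = 10^(−6.32) = 4.786×10^-7
Ω = [Ca²⁺][CO3²⁻]/Ksp = (6.62×10^-3)(1.814×10^-4) / 4.786×10^-7 = 2.51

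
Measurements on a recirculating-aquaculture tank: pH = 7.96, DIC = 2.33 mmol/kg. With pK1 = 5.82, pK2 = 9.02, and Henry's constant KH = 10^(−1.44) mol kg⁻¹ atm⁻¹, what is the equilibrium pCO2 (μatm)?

α₀ = 1 / (1 + K1/[H⁺] + K1K2/[H⁺]²) = 1 / (1 + 10^+2.14 + 10^+1.08)
   = 1 / (1 + 138.04 + 12.023) = 1/151.06 = 0.006620
[CO2*] = α₀ × DIC = 0.006620 × 2.33 = 0.01542 mmol/kg = 15.42 μmol/kg
pCO2 = [CO2*]/KH = 1.542×10^-5 / 3.631×10^-2 = 425 μatm

pCO2 = 425 μatm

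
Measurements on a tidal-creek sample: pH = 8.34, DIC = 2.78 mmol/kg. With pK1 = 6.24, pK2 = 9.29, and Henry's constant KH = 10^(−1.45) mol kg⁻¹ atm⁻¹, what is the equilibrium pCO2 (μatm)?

pCO2 = 556 μatm

α₀ = 1 / (1 + K1/[H⁺] + K1K2/[H⁺]²) = 1 / (1 + 10^+2.10 + 10^+1.15)
   = 1 / (1 + 125.89 + 14.125) = 1/141.02 = 0.007091
[CO2*] = α₀ × DIC = 0.007091 × 2.78 = 0.01971 mmol/kg = 19.71 μmol/kg
pCO2 = [CO2*]/KH = 1.971×10^-5 / 3.548×10^-2 = 556 μatm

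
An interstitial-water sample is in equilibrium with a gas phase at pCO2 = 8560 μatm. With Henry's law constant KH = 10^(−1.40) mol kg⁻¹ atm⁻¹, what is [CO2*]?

[CO2*] = 341 μmol/kg

KH = 10^(−1.40) = 3.981×10^-2 mol kg⁻¹ atm⁻¹
[CO2*] = KH · pCO2 = 3.981×10^-2 × 8560×10^-6 atm = 3.41×10^-4 mol/kg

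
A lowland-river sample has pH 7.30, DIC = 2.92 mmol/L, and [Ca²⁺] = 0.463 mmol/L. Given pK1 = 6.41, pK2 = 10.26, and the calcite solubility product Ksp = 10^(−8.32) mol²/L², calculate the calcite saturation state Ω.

α₂ = 1 / (1 + [H⁺]/K2 + [H⁺]²/(K1K2)) = 1 / (1 + 10^+2.96 + 10^+2.07)
   = 1 / (1 + 912.01 + 117.49) = 1/1030.5 = 0.0009704
[CO3²⁻] = α₂ × DIC = 0.0009704 × 2.92 = 0.002834 mmol/L = 2.834 μmol/L
Ksp = 10^(−8.32) = 4.786×10^-9
Ω = [Ca²⁺][CO3²⁻]/Ksp = (0.463×10^-3)(2.834×10^-6) / 4.786×10^-9 = 0.274

Ω = 0.274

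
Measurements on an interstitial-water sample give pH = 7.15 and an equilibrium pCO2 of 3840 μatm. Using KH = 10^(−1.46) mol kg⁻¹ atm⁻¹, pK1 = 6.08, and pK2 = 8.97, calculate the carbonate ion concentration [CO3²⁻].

[CO2*] = KH · pCO2 = 10^(−1.46) × 3840×10^-6 = 1.331×10^-4 mol/kg
α₀ = 1/(1 + K1/[H⁺] + K1K2/[H⁺]²) = 1/(1 + 10^+1.07 + 10^-0.75) = 0.07736
DIC = [CO2*]/α₀ = 1.331×10^-4 / 0.07736 = 1.721 mmol/kg
[CO3²⁻] = α₂·DIC; α₂ = 0.01376, so [CO3²⁻] = 0.01376 × 1.721 = 0.0237 mmol/kg

[CO3²⁻] = 0.0237 mmol/kg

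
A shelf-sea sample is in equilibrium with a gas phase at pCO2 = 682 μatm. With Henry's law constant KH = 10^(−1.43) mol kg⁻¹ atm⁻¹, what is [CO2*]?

[CO2*] = 25.3 μmol/kg

KH = 10^(−1.43) = 3.715×10^-2 mol kg⁻¹ atm⁻¹
[CO2*] = KH · pCO2 = 3.715×10^-2 × 682×10^-6 atm = 2.53×10^-5 mol/kg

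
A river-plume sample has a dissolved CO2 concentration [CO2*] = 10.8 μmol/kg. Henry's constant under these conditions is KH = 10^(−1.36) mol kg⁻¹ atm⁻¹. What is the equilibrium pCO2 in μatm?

KH = 10^(−1.36) = 4.365×10^-2 mol kg⁻¹ atm⁻¹
pCO2 = [CO2*]/KH = 10.8×10^-6 / 4.365×10^-2 = 2.47×10^-4 atm = 247 μatm

pCO2 = 247 μatm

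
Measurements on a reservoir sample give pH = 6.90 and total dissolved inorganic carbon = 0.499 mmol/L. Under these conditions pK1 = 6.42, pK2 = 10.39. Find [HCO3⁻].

[HCO3⁻] = 0.375 mmol/L

α₁ = 1 / (1 + [H⁺]/K1 + K2/[H⁺]) = 1 / (1 + 10^-0.48 + 10^-3.49)
   = 1 / (1 + 0.33113 + 0.00032359) = 1/1.3315 = 0.7511
[HCO3⁻] = α₁ × DIC = 0.7511 × 0.499 = 0.375 mmol/L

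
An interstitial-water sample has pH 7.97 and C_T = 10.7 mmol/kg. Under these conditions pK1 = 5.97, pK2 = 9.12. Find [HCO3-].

α₁ = 1 / (1 + [H⁺]/K1 + K2/[H⁺]) = 1 / (1 + 10^-2.00 + 10^-1.15)
   = 1 / (1 + 0.010000 + 0.070795) = 1/1.0808 = 0.9252
[HCO3⁻] = α₁ × DIC = 0.9252 × 10.7 = 9.90 mmol/kg

[HCO3⁻] = 9.90 mmol/kg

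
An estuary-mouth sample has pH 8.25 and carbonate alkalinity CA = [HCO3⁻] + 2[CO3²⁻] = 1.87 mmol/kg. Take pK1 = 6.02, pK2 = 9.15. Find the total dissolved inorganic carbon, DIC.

CA = [HCO3⁻] + 2[CO3²⁻] = (α₁ + 2α₂)·DIC
At pH 8.25: [H⁺]/K1 = 10^-2.23 = 0.0058884, K2/[H⁺] = 10^-0.90 = 0.12589
α₁ = 1/(1 + 0.0058884 + 0.12589) = 1/1.1318 = 0.8836; α₂ = α₁·K2/[H⁺] = 0.1112
α₁ + 2α₂ = 1.1060
DIC = CA / (α₁ + 2α₂) = 1.87 / 1.1060 = 1.69 mmol/kg

DIC = 1.69 mmol/kg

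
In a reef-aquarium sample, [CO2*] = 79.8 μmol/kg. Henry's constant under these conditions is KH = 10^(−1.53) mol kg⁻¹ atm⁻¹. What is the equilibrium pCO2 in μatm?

KH = 10^(−1.53) = 2.951×10^-2 mol kg⁻¹ atm⁻¹
pCO2 = [CO2*]/KH = 79.8×10^-6 / 2.951×10^-2 = 2.70×10^-3 atm = 2700 μatm

pCO2 = 2700 μatm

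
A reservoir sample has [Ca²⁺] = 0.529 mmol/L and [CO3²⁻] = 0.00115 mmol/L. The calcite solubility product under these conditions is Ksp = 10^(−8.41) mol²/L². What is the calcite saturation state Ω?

Ω = 0.156

Ksp = 10^(−8.41) = 3.890×10^-9
Ω = [Ca²⁺][CO3²⁻]/Ksp = (0.529×10^-3)(0.00115×10^-3) / 3.890×10^-9 = 0.156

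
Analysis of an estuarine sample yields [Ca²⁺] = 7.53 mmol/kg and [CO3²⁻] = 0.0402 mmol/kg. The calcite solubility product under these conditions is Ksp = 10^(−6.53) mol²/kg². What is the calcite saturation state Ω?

Ksp = 10^(−6.53) = 2.951×10^-7
Ω = [Ca²⁺][CO3²⁻]/Ksp = (7.53×10^-3)(0.0402×10^-3) / 2.951×10^-7 = 1.03

Ω = 1.03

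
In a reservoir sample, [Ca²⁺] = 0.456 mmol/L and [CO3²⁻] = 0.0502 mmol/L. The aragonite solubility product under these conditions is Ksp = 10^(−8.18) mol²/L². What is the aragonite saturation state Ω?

Ω = 3.46

Ksp = 10^(−8.18) = 6.607×10^-9
Ω = [Ca²⁺][CO3²⁻]/Ksp = (0.456×10^-3)(0.0502×10^-3) / 6.607×10^-9 = 3.46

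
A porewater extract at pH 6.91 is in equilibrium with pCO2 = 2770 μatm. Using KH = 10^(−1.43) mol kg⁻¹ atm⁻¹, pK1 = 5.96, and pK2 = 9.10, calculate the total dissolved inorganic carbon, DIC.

[CO2*] = KH · pCO2 = 10^(−1.43) × 2770×10^-6 = 1.029×10^-4 mol/kg
α₀ = 1/(1 + K1/[H⁺] + K1K2/[H⁺]²) = 1/(1 + 10^+0.95 + 10^-1.24) = 0.1003
DIC = [CO2*]/α₀ = 1.029×10^-4 / 0.1003 = 1.03 mmol/kg

DIC = 1.03 mmol/kg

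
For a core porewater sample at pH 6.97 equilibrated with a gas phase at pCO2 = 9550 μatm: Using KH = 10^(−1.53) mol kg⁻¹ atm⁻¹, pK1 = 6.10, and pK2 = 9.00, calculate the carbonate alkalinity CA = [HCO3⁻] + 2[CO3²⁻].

[CO2*] = KH · pCO2 = 10^(−1.53) × 9550×10^-6 = 2.818×10^-4 mol/kg
α₀ = 1/(1 + K1/[H⁺] + K1K2/[H⁺]²) = 1/(1 + 10^+0.87 + 10^-1.16) = 0.1179
DIC = [CO2*]/α₀ = 2.818×10^-4 / 0.1179 = 2.391 mmol/kg
CA = (α₁ + 2α₂)·DIC = (0.8740 + 2×0.008156) × 2.391 = 2.13 mmol/kg

CA = 2.13 mmol/kg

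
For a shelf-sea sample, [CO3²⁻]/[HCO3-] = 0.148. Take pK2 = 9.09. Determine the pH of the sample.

pH = 8.26

From K2 = [H⁺][CO3²⁻]/[HCO3-]:  pH = pK2 + log₁₀([CO3²⁻]/[HCO3-])
log₁₀(0.148) = -0.830
pH = 9.09 + (-0.830) = 8.26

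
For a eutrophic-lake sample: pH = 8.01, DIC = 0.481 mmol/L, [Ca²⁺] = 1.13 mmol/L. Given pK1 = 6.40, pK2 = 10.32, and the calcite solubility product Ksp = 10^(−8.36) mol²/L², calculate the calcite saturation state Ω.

Ω = 0.592

α₂ = 1 / (1 + [H⁺]/K2 + [H⁺]²/(K1K2)) = 1 / (1 + 10^+2.31 + 10^+0.70)
   = 1 / (1 + 204.17 + 5.0119) = 1/210.19 = 0.004758
[CO3²⁻] = α₂ × DIC = 0.004758 × 0.481 = 0.002288 mmol/L = 2.288 μmol/L
Ksp = 10^(−8.36) = 4.365×10^-9
Ω = [Ca²⁺][CO3²⁻]/Ksp = (1.13×10^-3)(2.288×10^-6) / 4.365×10^-9 = 0.592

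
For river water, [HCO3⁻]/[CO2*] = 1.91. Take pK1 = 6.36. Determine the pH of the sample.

pH = 6.64

From K1 = [H⁺][HCO3⁻]/[CO2*]:  pH = pK1 + log₁₀([HCO3⁻]/[CO2*])
log₁₀(1.91) = +0.281
pH = 6.36 + (+0.281) = 6.64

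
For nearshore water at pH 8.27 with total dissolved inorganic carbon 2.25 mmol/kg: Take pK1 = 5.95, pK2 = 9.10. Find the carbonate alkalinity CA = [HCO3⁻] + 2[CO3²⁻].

CA = [HCO3⁻] + 2[CO3²⁻] = (α₁ + 2α₂)·DIC
At pH 8.27: [H⁺]/K1 = 10^-2.32 = 0.0047863, K2/[H⁺] = 10^-0.83 = 0.14791
α₁ = 1/(1 + 0.0047863 + 0.14791) = 1/1.1527 = 0.8675; α₂ = α₁·K2/[H⁺] = 0.1283
α₁ + 2α₂ = 1.1242
CA = 1.1242 × 2.25 = 2.53 mmol/kg

CA = 2.53 mmol/kg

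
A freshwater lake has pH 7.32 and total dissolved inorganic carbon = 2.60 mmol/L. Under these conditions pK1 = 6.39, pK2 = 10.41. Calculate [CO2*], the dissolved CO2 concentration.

[CO2*] = 0.273 mmol/L

α₀ = 1 / (1 + K1/[H⁺] + K1K2/[H⁺]²) = 1 / (1 + 10^+0.93 + 10^-2.16)
   = 1 / (1 + 8.5114 + 0.0069183) = 1/9.5183 = 0.1051
[CO2*] = α₀ × DIC = 0.1051 × 2.60 = 0.273 mmol/L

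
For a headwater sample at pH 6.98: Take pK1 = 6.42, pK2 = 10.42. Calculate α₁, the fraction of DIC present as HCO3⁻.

α₁ = 0.784

α₁ = 1 / (1 + [H⁺]/K1 + K2/[H⁺]) = 1 / (1 + 10^-0.56 + 10^-3.44)
   = 1 / (1 + 0.27542 + 0.00036308) = 1/1.2758 = 0.7838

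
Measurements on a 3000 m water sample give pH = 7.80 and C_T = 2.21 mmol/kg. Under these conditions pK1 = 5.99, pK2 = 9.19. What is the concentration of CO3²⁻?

[CO3²⁻] = 0.0852 mmol/kg

α₂ = 1 / (1 + [H⁺]/K2 + [H⁺]²/(K1K2)) = 1 / (1 + 10^+1.39 + 10^-0.42)
   = 1 / (1 + 24.547 + 0.38019) = 1/25.927 = 0.03857
[CO3²⁻] = α₂ × DIC = 0.03857 × 2.21 = 0.0852 mmol/kg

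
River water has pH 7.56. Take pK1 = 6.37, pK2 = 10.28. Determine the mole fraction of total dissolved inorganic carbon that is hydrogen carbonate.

α₁ = 1 / (1 + [H⁺]/K1 + K2/[H⁺]) = 1 / (1 + 10^-1.19 + 10^-2.72)
   = 1 / (1 + 0.064565 + 0.0019055) = 1/1.0665 = 0.9377

α₁ = 0.938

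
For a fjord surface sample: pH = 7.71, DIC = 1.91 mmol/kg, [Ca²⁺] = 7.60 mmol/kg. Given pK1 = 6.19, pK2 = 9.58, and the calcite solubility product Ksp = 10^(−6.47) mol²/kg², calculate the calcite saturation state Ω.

Ω = 0.554

α₂ = 1 / (1 + [H⁺]/K2 + [H⁺]²/(K1K2)) = 1 / (1 + 10^+1.87 + 10^+0.35)
   = 1 / (1 + 74.131 + 2.2387) = 1/77.370 = 0.01292
[CO3²⁻] = α₂ × DIC = 0.01292 × 1.91 = 0.02469 mmol/kg
Ksp = 10^(−6.47) = 3.388×10^-7
Ω = [Ca²⁺][CO3²⁻]/Ksp = (7.60×10^-3)(2.469×10^-5) / 3.388×10^-7 = 0.554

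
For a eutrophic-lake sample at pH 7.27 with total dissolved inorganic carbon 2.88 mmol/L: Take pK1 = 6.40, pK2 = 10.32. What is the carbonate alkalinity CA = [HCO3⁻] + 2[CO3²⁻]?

CA = 2.54 mmol/L

CA = [HCO3⁻] + 2[CO3²⁻] = (α₁ + 2α₂)·DIC
At pH 7.27: [H⁺]/K1 = 10^-0.87 = 0.13490, K2/[H⁺] = 10^-3.05 = 0.00089125
α₁ = 1/(1 + 0.13490 + 0.00089125) = 1/1.1358 = 0.8804; α₂ = α₁·K2/[H⁺] = 0.0007847
α₁ + 2α₂ = 0.8820
CA = 0.8820 × 2.88 = 2.54 mmol/L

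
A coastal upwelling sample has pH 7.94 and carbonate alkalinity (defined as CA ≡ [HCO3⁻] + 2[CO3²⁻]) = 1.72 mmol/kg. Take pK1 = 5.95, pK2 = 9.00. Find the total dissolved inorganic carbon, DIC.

DIC = 1.61 mmol/kg

CA = [HCO3⁻] + 2[CO3²⁻] = (α₁ + 2α₂)·DIC
At pH 7.94: [H⁺]/K1 = 10^-1.99 = 0.010233, K2/[H⁺] = 10^-1.06 = 0.087096
α₁ = 1/(1 + 0.010233 + 0.087096) = 1/1.0973 = 0.9113; α₂ = α₁·K2/[H⁺] = 0.07937
α₁ + 2α₂ = 1.0700
DIC = CA / (α₁ + 2α₂) = 1.72 / 1.0700 = 1.61 mmol/kg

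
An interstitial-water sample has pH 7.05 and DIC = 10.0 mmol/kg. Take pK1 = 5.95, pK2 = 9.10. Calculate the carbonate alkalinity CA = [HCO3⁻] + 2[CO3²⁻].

CA = [HCO3⁻] + 2[CO3²⁻] = (α₁ + 2α₂)·DIC
At pH 7.05: [H⁺]/K1 = 10^-1.10 = 0.079433, K2/[H⁺] = 10^-2.05 = 0.0089125
α₁ = 1/(1 + 0.079433 + 0.0089125) = 1/1.0883 = 0.9188; α₂ = α₁·K2/[H⁺] = 0.008189
α₁ + 2α₂ = 0.9352
CA = 0.9352 × 10.0 = 9.35 mmol/kg

CA = 9.35 mmol/kg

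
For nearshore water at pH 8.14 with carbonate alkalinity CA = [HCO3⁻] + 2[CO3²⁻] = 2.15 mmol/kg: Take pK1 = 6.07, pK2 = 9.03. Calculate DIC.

CA = [HCO3⁻] + 2[CO3²⁻] = (α₁ + 2α₂)·DIC
At pH 8.14: [H⁺]/K1 = 10^-2.07 = 0.0085114, K2/[H⁺] = 10^-0.89 = 0.12882
α₁ = 1/(1 + 0.0085114 + 0.12882) = 1/1.1373 = 0.8792; α₂ = α₁·K2/[H⁺] = 0.1133
α₁ + 2α₂ = 1.1058
DIC = CA / (α₁ + 2α₂) = 2.15 / 1.1058 = 1.94 mmol/kg

DIC = 1.94 mmol/kg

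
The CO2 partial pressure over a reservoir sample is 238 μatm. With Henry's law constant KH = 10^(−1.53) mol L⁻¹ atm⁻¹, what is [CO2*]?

KH = 10^(−1.53) = 2.951×10^-2 mol L⁻¹ atm⁻¹
[CO2*] = KH · pCO2 = 2.951×10^-2 × 238×10^-6 atm = 7.02×10^-6 mol/L

[CO2*] = 7.02 μmol/L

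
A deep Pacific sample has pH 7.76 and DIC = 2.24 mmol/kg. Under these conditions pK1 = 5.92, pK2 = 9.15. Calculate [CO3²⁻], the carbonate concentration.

[CO3²⁻] = 0.0865 mmol/kg

α₂ = 1 / (1 + [H⁺]/K2 + [H⁺]²/(K1K2)) = 1 / (1 + 10^+1.39 + 10^-0.45)
   = 1 / (1 + 24.547 + 0.35481) = 1/25.902 = 0.03861
[CO3²⁻] = α₂ × DIC = 0.03861 × 2.24 = 0.0865 mmol/kg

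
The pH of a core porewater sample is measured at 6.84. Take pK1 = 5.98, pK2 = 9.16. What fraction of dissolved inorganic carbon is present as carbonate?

α₂ = 0.00419

α₂ = 1 / (1 + [H⁺]/K2 + [H⁺]²/(K1K2)) = 1 / (1 + 10^+2.32 + 10^+1.46)
   = 1 / (1 + 208.93 + 28.840) = 1/238.77 = 0.004188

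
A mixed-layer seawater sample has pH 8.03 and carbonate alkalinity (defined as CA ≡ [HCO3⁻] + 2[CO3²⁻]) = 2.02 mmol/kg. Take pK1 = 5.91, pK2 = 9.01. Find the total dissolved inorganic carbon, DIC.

DIC = 1.86 mmol/kg

CA = [HCO3⁻] + 2[CO3²⁻] = (α₁ + 2α₂)·DIC
At pH 8.03: [H⁺]/K1 = 10^-2.12 = 0.0075858, K2/[H⁺] = 10^-0.98 = 0.10471
α₁ = 1/(1 + 0.0075858 + 0.10471) = 1/1.1123 = 0.8990; α₂ = α₁·K2/[H⁺] = 0.09414
α₁ + 2α₂ = 1.0873
DIC = CA / (α₁ + 2α₂) = 2.02 / 1.0873 = 1.86 mmol/kg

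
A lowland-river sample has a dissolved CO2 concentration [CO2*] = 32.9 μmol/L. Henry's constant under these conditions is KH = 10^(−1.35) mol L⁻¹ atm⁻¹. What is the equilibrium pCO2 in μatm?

KH = 10^(−1.35) = 4.467×10^-2 mol L⁻¹ atm⁻¹
pCO2 = [CO2*]/KH = 32.9×10^-6 / 4.467×10^-2 = 7.37×10^-4 atm = 737 μatm

pCO2 = 737 μatm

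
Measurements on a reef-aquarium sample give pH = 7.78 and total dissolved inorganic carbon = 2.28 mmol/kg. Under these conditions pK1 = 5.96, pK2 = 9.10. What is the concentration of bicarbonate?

α₁ = 1 / (1 + [H⁺]/K1 + K2/[H⁺]) = 1 / (1 + 10^-1.82 + 10^-1.32)
   = 1 / (1 + 0.015136 + 0.047863) = 1/1.0630 = 0.9407
[HCO3⁻] = α₁ × DIC = 0.9407 × 2.28 = 2.14 mmol/kg

[HCO3⁻] = 2.14 mmol/kg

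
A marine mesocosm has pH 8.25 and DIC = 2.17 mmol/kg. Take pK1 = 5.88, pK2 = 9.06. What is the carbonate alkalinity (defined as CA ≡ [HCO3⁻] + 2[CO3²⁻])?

CA = 2.45 mmol/kg

CA = [HCO3⁻] + 2[CO3²⁻] = (α₁ + 2α₂)·DIC
At pH 8.25: [H⁺]/K1 = 10^-2.37 = 0.0042658, K2/[H⁺] = 10^-0.81 = 0.15488
α₁ = 1/(1 + 0.0042658 + 0.15488) = 1/1.1591 = 0.8627; α₂ = α₁·K2/[H⁺] = 0.1336
α₁ + 2α₂ = 1.1299
CA = 1.1299 × 2.17 = 2.45 mmol/kg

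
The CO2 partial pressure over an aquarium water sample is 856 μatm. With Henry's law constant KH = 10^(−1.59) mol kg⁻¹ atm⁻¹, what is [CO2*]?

KH = 10^(−1.59) = 2.570×10^-2 mol kg⁻¹ atm⁻¹
[CO2*] = KH · pCO2 = 2.570×10^-2 × 856×10^-6 atm = 2.20×10^-5 mol/kg

[CO2*] = 22.0 μmol/kg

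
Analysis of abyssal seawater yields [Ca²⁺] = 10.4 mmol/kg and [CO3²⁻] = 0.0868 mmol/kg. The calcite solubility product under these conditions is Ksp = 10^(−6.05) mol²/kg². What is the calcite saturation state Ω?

Ω = 1.01

Ksp = 10^(−6.05) = 8.913×10^-7
Ω = [Ca²⁺][CO3²⁻]/Ksp = (10.4×10^-3)(0.0868×10^-3) / 8.913×10^-7 = 1.01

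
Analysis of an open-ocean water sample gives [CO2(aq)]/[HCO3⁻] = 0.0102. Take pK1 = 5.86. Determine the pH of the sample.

From K1 = [H⁺][HCO3⁻]/[CO2(aq)]:  pH = pK1 − log₁₀([CO2(aq)]/[HCO3⁻])
log₁₀(0.0102) = -1.991
pH = 5.86 − (-1.991) = 7.85

pH = 7.85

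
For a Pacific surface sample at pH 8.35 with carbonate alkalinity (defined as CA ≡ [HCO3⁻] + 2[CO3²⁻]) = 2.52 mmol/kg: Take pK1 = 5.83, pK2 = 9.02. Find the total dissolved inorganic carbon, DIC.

DIC = 2.15 mmol/kg

CA = [HCO3⁻] + 2[CO3²⁻] = (α₁ + 2α₂)·DIC
At pH 8.35: [H⁺]/K1 = 10^-2.52 = 0.0030200, K2/[H⁺] = 10^-0.67 = 0.21380
α₁ = 1/(1 + 0.0030200 + 0.21380) = 1/1.2168 = 0.8218; α₂ = α₁·K2/[H⁺] = 0.1757
α₁ + 2α₂ = 1.1732
DIC = CA / (α₁ + 2α₂) = 2.52 / 1.1732 = 2.15 mmol/kg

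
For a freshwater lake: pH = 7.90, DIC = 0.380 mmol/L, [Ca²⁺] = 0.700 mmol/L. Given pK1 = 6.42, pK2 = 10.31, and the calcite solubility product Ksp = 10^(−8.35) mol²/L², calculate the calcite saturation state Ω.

Ω = 0.223

α₂ = 1 / (1 + [H⁺]/K2 + [H⁺]²/(K1K2)) = 1 / (1 + 10^+2.41 + 10^+0.93)
   = 1 / (1 + 257.04 + 8.5114) = 1/266.55 = 0.003752
[CO3²⁻] = α₂ × DIC = 0.003752 × 0.380 = 0.001426 mmol/L = 1.426 μmol/L
Ksp = 10^(−8.35) = 4.467×10^-9
Ω = [Ca²⁺][CO3²⁻]/Ksp = (0.700×10^-3)(1.426×10^-6) / 4.467×10^-9 = 0.223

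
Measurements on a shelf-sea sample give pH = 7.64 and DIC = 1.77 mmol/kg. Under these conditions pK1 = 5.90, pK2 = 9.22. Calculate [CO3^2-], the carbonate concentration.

[CO3²⁻] = 0.0446 mmol/kg

α₂ = 1 / (1 + [H⁺]/K2 + [H⁺]²/(K1K2)) = 1 / (1 + 10^+1.58 + 10^-0.16)
   = 1 / (1 + 38.019 + 0.69183) = 1/39.711 = 0.02518
[CO3²⁻] = α₂ × DIC = 0.02518 × 1.77 = 0.0446 mmol/kg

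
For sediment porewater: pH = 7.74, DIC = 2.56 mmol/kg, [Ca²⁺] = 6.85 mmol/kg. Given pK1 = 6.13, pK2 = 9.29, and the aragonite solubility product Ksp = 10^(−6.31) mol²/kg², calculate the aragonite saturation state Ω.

Ω = 0.959

α₂ = 1 / (1 + [H⁺]/K2 + [H⁺]²/(K1K2)) = 1 / (1 + 10^+1.55 + 10^-0.06)
   = 1 / (1 + 35.481 + 0.87096) = 1/37.352 = 0.02677
[CO3²⁻] = α₂ × DIC = 0.02677 × 2.56 = 0.06854 mmol/kg
Ksp = 10^(−6.31) = 4.898×10^-7
Ω = [Ca²⁺][CO3²⁻]/Ksp = (6.85×10^-3)(6.854×10^-5) / 4.898×10^-7 = 0.959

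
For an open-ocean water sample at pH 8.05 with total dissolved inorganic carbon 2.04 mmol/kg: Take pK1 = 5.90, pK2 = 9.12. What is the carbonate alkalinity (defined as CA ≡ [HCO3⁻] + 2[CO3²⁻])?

CA = 2.19 mmol/kg

CA = [HCO3⁻] + 2[CO3²⁻] = (α₁ + 2α₂)·DIC
At pH 8.05: [H⁺]/K1 = 10^-2.15 = 0.0070795, K2/[H⁺] = 10^-1.07 = 0.085114
α₁ = 1/(1 + 0.0070795 + 0.085114) = 1/1.0922 = 0.9156; α₂ = α₁·K2/[H⁺] = 0.07793
α₁ + 2α₂ = 1.0714
CA = 1.0714 × 2.04 = 2.19 mmol/kg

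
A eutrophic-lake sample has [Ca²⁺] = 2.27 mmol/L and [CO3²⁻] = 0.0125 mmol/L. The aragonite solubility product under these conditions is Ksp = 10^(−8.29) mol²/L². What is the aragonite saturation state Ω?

Ω = 5.53

Ksp = 10^(−8.29) = 5.129×10^-9
Ω = [Ca²⁺][CO3²⁻]/Ksp = (2.27×10^-3)(0.0125×10^-3) / 5.129×10^-9 = 5.53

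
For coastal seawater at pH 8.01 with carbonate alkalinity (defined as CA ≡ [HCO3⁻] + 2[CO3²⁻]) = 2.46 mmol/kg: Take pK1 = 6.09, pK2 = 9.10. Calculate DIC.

CA = [HCO3⁻] + 2[CO3²⁻] = (α₁ + 2α₂)·DIC
At pH 8.01: [H⁺]/K1 = 10^-1.92 = 0.012023, K2/[H⁺] = 10^-1.09 = 0.081283
α₁ = 1/(1 + 0.012023 + 0.081283) = 1/1.0933 = 0.9147; α₂ = α₁·K2/[H⁺] = 0.07435
α₁ + 2α₂ = 1.0633
DIC = CA / (α₁ + 2α₂) = 2.46 / 1.0633 = 2.31 mmol/kg

DIC = 2.31 mmol/kg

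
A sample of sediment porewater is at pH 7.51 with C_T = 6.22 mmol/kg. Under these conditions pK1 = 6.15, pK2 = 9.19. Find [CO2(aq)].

α₀ = 1 / (1 + K1/[H⁺] + K1K2/[H⁺]²) = 1 / (1 + 10^+1.36 + 10^-0.32)
   = 1 / (1 + 22.909 + 0.47863) = 1/24.387 = 0.04100
[CO2*] = α₀ × DIC = 0.04100 × 6.22 = 0.255 mmol/kg

[CO2*] = 0.255 mmol/kg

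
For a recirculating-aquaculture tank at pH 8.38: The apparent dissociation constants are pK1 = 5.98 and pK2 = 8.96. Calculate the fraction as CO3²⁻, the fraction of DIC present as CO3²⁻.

α₂ = 0.208

α₂ = 1 / (1 + [H⁺]/K2 + [H⁺]²/(K1K2)) = 1 / (1 + 10^+0.58 + 10^-1.82)
   = 1 / (1 + 3.8019 + 0.015136) = 1/4.8170 = 0.2076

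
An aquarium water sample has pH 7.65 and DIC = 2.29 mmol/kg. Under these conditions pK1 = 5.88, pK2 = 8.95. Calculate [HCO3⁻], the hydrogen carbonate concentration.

[HCO3⁻] = 2.15 mmol/kg

α₁ = 1 / (1 + [H⁺]/K1 + K2/[H⁺]) = 1 / (1 + 10^-1.77 + 10^-1.30)
   = 1 / (1 + 0.016982 + 0.050119) = 1/1.0671 = 0.9371
[HCO3⁻] = α₁ × DIC = 0.9371 × 2.29 = 2.15 mmol/kg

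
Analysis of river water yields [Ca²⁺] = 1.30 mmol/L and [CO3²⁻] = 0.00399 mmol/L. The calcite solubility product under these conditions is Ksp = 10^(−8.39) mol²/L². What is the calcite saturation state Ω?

Ksp = 10^(−8.39) = 4.074×10^-9
Ω = [Ca²⁺][CO3²⁻]/Ksp = (1.30×10^-3)(0.00399×10^-3) / 4.074×10^-9 = 1.27

Ω = 1.27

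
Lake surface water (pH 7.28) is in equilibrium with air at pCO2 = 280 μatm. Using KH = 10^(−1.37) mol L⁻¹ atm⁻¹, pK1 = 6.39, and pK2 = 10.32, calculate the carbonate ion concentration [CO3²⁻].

[CO3²⁻] = 0.0846 μmol/L

[CO2*] = KH · pCO2 = 10^(−1.37) × 280×10^-6 = 1.194×10^-5 mol/L
α₀ = 1/(1 + K1/[H⁺] + K1K2/[H⁺]²) = 1/(1 + 10^+0.89 + 10^-2.15) = 0.1140
DIC = [CO2*]/α₀ = 1.194×10^-5 / 0.1140 = 0.1047 mmol/L
[CO3²⁻] = α₂·DIC; α₂ = 0.0008073, so [CO3²⁻] = 0.0008073 × 0.1047 = 8.46×10^-5 mmol/L = 0.0846 μmol/L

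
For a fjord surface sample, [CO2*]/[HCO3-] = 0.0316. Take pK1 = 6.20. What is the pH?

pH = 7.70

From K1 = [H⁺][HCO3-]/[CO2*]:  pH = pK1 − log₁₀([CO2*]/[HCO3-])
log₁₀(0.0316) = -1.500
pH = 6.20 − (-1.500) = 7.70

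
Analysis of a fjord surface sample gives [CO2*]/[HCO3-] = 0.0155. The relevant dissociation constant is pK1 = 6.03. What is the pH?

pH = 7.84

From K1 = [H⁺][HCO3-]/[CO2*]:  pH = pK1 − log₁₀([CO2*]/[HCO3-])
log₁₀(0.0155) = -1.810
pH = 6.03 − (-1.810) = 7.84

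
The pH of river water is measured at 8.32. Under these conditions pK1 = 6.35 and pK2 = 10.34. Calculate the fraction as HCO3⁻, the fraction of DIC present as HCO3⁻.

α₁ = 0.980

α₁ = 1 / (1 + [H⁺]/K1 + K2/[H⁺]) = 1 / (1 + 10^-1.97 + 10^-2.02)
   = 1 / (1 + 0.010715 + 0.0095499) = 1/1.0203 = 0.9801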